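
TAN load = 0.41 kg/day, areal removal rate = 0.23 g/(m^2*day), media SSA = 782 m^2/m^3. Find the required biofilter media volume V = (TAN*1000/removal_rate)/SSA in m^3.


A = 0.41*1000 / 0.23 = 1782.6087 m^2
V = 1782.6087 / 782 = 2.27955

2.27955 m^3


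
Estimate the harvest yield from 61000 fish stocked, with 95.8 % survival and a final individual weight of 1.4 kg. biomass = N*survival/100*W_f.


Survivors = 61000 * 95.8/100 = 58438 fish
Harvest biomass = survivors * W_f = 58438 * 1.4 = 81813.2 kg

81813.2 kg


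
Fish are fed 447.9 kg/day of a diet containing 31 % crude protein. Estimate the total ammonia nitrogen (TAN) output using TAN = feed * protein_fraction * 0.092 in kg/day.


Protein in feed = 447.9 * 31/100 = 138.849 kg/day
TAN = protein * 0.092 = 138.849 * 0.092 = 12.774108 kg/day

12.774108 kg/day


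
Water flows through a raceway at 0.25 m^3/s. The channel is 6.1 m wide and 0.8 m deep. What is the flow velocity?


Cross-sectional area = W * d = 6.1 * 0.8 = 4.88 m^2
Velocity = Q / A = 0.25 / 4.88 = 0.0512295 m/s

0.0512295 m/s


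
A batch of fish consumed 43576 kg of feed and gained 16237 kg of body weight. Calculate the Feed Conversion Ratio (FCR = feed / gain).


FCR = feed consumed / weight gained
FCR = 43576 kg / 16237 kg = 2.68375

2.68375


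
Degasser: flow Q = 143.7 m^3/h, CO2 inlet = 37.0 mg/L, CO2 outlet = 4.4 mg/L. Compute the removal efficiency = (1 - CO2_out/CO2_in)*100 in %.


CO2_out / CO2_in = 4.4 / 37.0 = 0.11891892
Fraction remaining = 0.11891892
efficiency = (1 - 0.11891892) * 100 = 88.1081 %

88.1081 %


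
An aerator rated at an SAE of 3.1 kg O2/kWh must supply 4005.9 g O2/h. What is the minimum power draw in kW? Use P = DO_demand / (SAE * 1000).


SAE in g O2/kWh = 3.1 * 1000 = 3100 g/kWh
P = DO_demand / SAE_g = 4005.9 / 3100 = 1.29223 kW

1.29223 kW


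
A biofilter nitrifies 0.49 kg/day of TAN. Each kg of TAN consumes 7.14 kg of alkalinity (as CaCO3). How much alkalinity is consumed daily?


Alkalinity factor: 7.14 kg CaCO3 consumed per kg TAN nitrified
alk = 0.49 kg TAN * 7.14 = 3.4986 kg CaCO3/day

3.4986 kg CaCO3/day


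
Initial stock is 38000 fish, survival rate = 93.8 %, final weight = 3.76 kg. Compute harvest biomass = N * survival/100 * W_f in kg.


Survivors = 38000 * 93.8/100 = 35644 fish
Harvest biomass = survivors * W_f = 35644 * 3.76 = 134021.44 kg

134021.44 kg


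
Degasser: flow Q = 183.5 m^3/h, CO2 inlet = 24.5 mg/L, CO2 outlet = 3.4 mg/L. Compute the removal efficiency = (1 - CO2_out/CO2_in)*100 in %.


CO2_out / CO2_in = 3.4 / 24.5 = 0.13877551
Fraction remaining = 0.13877551
efficiency = (1 - 0.13877551) * 100 = 86.1224 %

86.1224 %


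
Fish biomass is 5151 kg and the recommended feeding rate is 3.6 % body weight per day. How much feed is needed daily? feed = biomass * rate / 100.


Feeding rate fraction = 3.6% / 100 = 0.036
Daily feed = 5151 kg * 0.036 = 185.436 kg/day

185.436 kg/day


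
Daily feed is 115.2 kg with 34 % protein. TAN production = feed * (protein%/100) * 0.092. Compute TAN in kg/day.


Protein in feed = 115.2 * 34/100 = 39.168 kg/day
TAN = protein * 0.092 = 39.168 * 0.092 = 3.603456 kg/day

3.603456 kg/day


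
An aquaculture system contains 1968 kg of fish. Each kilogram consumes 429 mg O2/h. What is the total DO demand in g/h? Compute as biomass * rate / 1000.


Total O2 consumption (mg/h) = 1968 kg * 429 mg/(kg*h) = 844272 mg/h
Convert to g/h: 844272 / 1000 = 844.272 g/h

844.272 g/h


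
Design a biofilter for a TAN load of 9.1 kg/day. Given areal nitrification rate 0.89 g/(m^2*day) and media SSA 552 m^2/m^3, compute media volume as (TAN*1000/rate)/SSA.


A = 9.1*1000 / 0.89 = 10224.719 m^2
V = 10224.719 / 552 = 18.523

18.523 m^3


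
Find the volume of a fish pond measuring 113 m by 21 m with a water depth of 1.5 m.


Base area = L * W = 113 * 21 = 2373 m^2
Volume = area * depth = 2373 * 1.5 = 3559.5 m^3

3559.5 m^3


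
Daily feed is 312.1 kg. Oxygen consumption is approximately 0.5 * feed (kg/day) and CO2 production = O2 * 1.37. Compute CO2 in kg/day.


O2 = 312.1 * 0.5 = 156.05
CO2 = 156.05 * 1.37 = 213.7885

213.7885 kg/day


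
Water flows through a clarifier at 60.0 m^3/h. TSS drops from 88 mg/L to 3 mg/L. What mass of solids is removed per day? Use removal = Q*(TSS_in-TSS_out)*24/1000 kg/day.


Concentration drop: TSS_in - TSS_out = 88 - 3 = 85 mg/L
Hourly solids removed = Q * dTSS = 60.0 m^3/h * 85 mg/L = 5100 g/h  (m^3/h * mg/L = g/h)
Daily solids removed = 5100 * 24 = 122400 g/day
Convert g to kg: 122400 / 1000 = 122.4 kg/day

122.4 kg/day


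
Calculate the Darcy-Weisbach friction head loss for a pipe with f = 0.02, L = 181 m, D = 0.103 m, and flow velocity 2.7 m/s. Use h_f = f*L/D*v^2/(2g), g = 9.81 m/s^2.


v^2 = 2.7^2 = 7.29 m^2/s^2
L/D = 181/0.103 = 1757.2816
h_f = f*(L/D)*v^2/(2g) = 0.02 * 1757.2816 * 7.29 / 19.62 = 13.0587 m

13.0587 m


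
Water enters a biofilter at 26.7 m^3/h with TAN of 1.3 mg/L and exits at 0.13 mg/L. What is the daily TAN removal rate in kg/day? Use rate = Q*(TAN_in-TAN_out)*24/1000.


Concentration drop: TAN_in - TAN_out = 1.3 - 0.13 = 1.17 mg/L
Hourly TAN removed = Q * dTAN = 26.7 m^3/h * 1.17 mg/L = 31.239 g/h  (m^3/h * mg/L = g/h)
Daily TAN removed = 31.239 * 24 = 749.736 g/day
Convert to kg/day: 749.736 / 1000 = 0.749736 kg/day

0.749736 kg/day


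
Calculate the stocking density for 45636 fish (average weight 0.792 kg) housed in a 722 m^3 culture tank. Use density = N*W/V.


Total biomass = 45636 fish * 0.792 kg = 36143.712 kg
Density = total biomass / volume = 36143.712 / 722 = 50.0605 kg/m^3

50.0605 kg/m^3


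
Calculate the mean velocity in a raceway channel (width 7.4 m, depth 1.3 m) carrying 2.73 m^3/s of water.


Cross-sectional area = W * d = 7.4 * 1.3 = 9.62 m^2
Velocity = Q / A = 2.73 / 9.62 = 0.283784 m/s

0.283784 m/s


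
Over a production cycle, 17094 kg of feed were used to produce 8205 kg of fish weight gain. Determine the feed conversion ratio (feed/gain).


FCR = feed consumed / weight gained
FCR = 17094 kg / 8205 kg = 2.08336

2.08336


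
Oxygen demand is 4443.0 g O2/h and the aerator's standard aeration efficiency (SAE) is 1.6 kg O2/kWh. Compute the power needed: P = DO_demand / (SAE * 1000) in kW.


SAE in g O2/kWh = 1.6 * 1000 = 1600 g/kWh
P = DO_demand / SAE_g = 4443.0 / 1600 = 2.77687 kW

2.77687 kW


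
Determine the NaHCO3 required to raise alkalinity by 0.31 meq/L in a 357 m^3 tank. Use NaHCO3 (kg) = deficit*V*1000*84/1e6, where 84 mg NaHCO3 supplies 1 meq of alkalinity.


Tank volume in L = 357 m^3 * 1000 = 357000 L
Total meq required = 0.31 meq/L * 357000 L = 110670 meq
NaHCO3 mass = 110670 meq * 84 mg/meq / 1e6 = 9.29628 kg

9.29628 kg


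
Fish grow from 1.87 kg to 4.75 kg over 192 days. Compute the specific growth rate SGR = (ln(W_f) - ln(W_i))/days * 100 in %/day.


ln(W_f) = ln(4.75) = 1.5581446
ln(W_i) = ln(1.87) = 0.62593843
ln(W_f) - ln(W_i) = 1.5581446 - 0.62593843 = 0.93220617
SGR = 0.93220617 / 192 * 100 = 0.485524 %/day

0.485524 %/day


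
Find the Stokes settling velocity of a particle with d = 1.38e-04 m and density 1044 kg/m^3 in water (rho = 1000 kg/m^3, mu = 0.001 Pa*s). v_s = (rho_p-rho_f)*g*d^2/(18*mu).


Density difference: rho_p - rho_f = 1044 - 1000 = 44 kg/m^3
d^2 = (1.38e-04)^2 = 1.9044e-08 m^2
Numerator = (rho_p - rho_f) * g * d^2 = 44 * 9.81 * 1.9044e-08 = 8.2201522e-06
Denominator = 18 * mu = 18 * 0.001 = 0.018
v_s = 8.2201522e-06 / 0.018 = 4.56675e-04 m/s
Check: Re = rho_f * v_s * d / mu = 1000 * 4.56675e-04 * 1.38e-04 / 0.001 = 0.063 < 1, so Stokes' law applies.

4.56675e-04 m/s


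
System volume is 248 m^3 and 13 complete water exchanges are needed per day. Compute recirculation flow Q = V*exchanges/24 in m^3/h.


Daily recirculation volume = 248 m^3 * 13 = 3224 m^3/day
Flow rate Q = daily volume / 24 h = 3224 / 24 = 134.333 m^3/h

134.333 m^3/h


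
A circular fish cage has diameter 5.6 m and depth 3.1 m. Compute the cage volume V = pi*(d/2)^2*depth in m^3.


r = d/2 = 5.6/2 = 2.8 m
Base area = pi*r^2 = pi*2.8^2 = 24.630086 m^2
Volume = 24.630086 * 3.1 = 76.3533 m^3

76.3533 m^3


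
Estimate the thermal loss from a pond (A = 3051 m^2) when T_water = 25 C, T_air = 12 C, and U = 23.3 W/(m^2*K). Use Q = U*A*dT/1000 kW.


Temperature difference dT = 25 - 12 = 13 K
Heat loss (W) = U * A * dT = 23.3 * 3051 * 13 = 924147.9 W
Convert to kW: 924147.9 / 1000 = 924.1479 kW

924.1479 kW


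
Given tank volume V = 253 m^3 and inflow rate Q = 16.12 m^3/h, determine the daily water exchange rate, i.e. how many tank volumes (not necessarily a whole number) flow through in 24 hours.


Daily flow volume = 16.12 m^3/h * 24 h = 386.88 m^3/day
Exchanges = daily flow / tank volume = 386.88 / 253 = 1.52917 exchanges/day

1.52917 exchanges/day


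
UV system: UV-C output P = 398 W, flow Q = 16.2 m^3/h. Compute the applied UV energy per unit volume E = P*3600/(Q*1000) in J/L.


Energy delivered per hour = 398 W * 3600 s = 1432800 J/h
Volume treated per hour = 16.2 m^3/h * 1000 = 16200 L/h
dose = 1432800 / 16200 = 88.4444 J/L

88.4444 J/L


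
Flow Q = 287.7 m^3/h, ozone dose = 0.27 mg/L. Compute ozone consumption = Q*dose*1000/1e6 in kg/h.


O3 demand (mg/h) = Q * dose * 1000 = 287.7 * 0.27 * 1000 = 77679 mg/h
Convert mg to kg: 77679 / 1e6 = 0.077679 kg/h

0.077679 kg/h


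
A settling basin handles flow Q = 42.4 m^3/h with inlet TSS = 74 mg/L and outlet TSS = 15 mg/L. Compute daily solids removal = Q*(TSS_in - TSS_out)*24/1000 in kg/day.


Concentration drop: TSS_in - TSS_out = 74 - 15 = 59 mg/L
Hourly solids removed = Q * dTSS = 42.4 m^3/h * 59 mg/L = 2501.6 g/h  (m^3/h * mg/L = g/h)
Daily solids removed = 2501.6 * 24 = 60038.4 g/day
Convert g to kg: 60038.4 / 1000 = 60.0384 kg/day

60.0384 kg/day


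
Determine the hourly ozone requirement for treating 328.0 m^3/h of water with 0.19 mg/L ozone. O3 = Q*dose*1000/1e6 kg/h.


O3 demand (mg/h) = Q * dose * 1000 = 328.0 * 0.19 * 1000 = 62320 mg/h
Convert mg to kg: 62320 / 1e6 = 0.06232 kg/h

0.06232 kg/h


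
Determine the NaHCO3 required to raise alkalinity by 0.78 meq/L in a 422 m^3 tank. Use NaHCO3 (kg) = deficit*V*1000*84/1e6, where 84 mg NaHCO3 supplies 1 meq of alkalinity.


Tank volume in L = 422 m^3 * 1000 = 422000 L
Total meq required = 0.78 meq/L * 422000 L = 329160 meq
NaHCO3 mass = 329160 meq * 84 mg/meq / 1e6 = 27.6494 kg

27.6494 kg


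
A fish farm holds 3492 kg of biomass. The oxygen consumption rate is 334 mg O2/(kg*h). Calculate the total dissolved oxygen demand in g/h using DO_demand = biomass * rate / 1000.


Total O2 consumption (mg/h) = 3492 kg * 334 mg/(kg*h) = 1166328 mg/h
Convert to g/h: 1166328 / 1000 = 1166.328 g/h

1166.328 g/h


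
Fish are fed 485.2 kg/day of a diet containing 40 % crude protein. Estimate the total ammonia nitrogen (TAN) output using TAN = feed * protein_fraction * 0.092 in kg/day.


Protein in feed = 485.2 * 40/100 = 194.08 kg/day
TAN = protein * 0.092 = 194.08 * 0.092 = 17.85536 kg/day

17.85536 kg/day


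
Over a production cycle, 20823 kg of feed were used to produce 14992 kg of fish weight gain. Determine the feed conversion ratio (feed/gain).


FCR = feed consumed / weight gained
FCR = 20823 kg / 14992 kg = 1.38894

1.38894


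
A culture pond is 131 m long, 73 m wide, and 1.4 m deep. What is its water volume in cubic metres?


Base area = L * W = 131 * 73 = 9563 m^2
Volume = area * depth = 9563 * 1.4 = 13388.2 m^3

13388.2 m^3


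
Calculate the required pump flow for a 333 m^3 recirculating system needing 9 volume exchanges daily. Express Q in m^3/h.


Daily recirculation volume = 333 m^3 * 9 = 2997 m^3/day
Flow rate Q = daily volume / 24 h = 2997 / 24 = 124.875 m^3/h

124.875 m^3/h


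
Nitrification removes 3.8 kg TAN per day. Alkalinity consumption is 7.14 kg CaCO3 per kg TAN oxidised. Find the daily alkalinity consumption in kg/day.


Alkalinity factor: 7.14 kg CaCO3 consumed per kg TAN nitrified
alk = 3.8 kg TAN * 7.14 = 27.132 kg CaCO3/day

27.132 kg CaCO3/day


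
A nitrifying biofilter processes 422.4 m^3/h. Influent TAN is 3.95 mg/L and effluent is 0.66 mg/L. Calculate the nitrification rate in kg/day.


Concentration drop: TAN_in - TAN_out = 3.95 - 0.66 = 3.29 mg/L
Hourly TAN removed = Q * dTAN = 422.4 m^3/h * 3.29 mg/L = 1389.696 g/h  (m^3/h * mg/L = g/h)
Daily TAN removed = 1389.696 * 24 = 33352.704 g/day
Convert to kg/day: 33352.704 / 1000 = 33.352704 kg/day

33.352704 kg/day


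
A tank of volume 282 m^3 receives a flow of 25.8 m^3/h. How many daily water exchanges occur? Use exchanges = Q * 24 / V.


Daily flow volume = 25.8 m^3/h * 24 h = 619.2 m^3/day
Exchanges = daily flow / tank volume = 619.2 / 282 = 2.19574 exchanges/day

2.19574 exchanges/day


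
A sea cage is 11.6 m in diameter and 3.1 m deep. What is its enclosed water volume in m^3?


r = d/2 = 11.6/2 = 5.8 m
Base area = pi*r^2 = pi*5.8^2 = 105.68318 m^2
Volume = 105.68318 * 3.1 = 327.618 m^3

327.618 m^3


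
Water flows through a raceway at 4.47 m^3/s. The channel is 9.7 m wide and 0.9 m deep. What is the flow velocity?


Cross-sectional area = W * d = 9.7 * 0.9 = 8.73 m^2
Velocity = Q / A = 4.47 / 8.73 = 0.512027 m/s

0.512027 m/s


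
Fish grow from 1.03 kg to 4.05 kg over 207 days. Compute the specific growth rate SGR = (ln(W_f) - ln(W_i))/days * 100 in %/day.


ln(W_f) = ln(4.05) = 1.3987169
ln(W_i) = ln(1.03) = 0.029558802
ln(W_f) - ln(W_i) = 1.3987169 - 0.029558802 = 1.3691581
SGR = 1.3691581 / 207 * 100 = 0.661429 %/day

0.661429 %/day


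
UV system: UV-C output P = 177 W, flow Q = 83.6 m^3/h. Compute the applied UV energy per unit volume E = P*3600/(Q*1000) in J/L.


Energy delivered per hour = 177 W * 3600 s = 637200 J/h
Volume treated per hour = 83.6 m^3/h * 1000 = 83600 L/h
dose = 637200 / 83600 = 7.62201 J/L

7.62201 J/L


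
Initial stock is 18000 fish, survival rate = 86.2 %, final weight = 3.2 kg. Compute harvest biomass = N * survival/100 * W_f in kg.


Survivors = 18000 * 86.2/100 = 15516 fish
Harvest biomass = survivors * W_f = 15516 * 3.2 = 49651.2 kg

49651.2 kg


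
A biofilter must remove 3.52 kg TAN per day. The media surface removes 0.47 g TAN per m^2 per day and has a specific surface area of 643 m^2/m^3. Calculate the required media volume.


A = 3.52*1000 / 0.47 = 7489.3617 m^2
V = 7489.3617 / 643 = 11.6475

11.6475 m^3


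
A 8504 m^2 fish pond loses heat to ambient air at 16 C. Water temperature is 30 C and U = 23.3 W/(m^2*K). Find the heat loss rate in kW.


Temperature difference dT = 30 - 16 = 14 K
Heat loss (W) = U * A * dT = 23.3 * 8504 * 14 = 2774004.8 W
Convert to kW: 2774004.8 / 1000 = 2774.0048 kW

2774.0048 kW


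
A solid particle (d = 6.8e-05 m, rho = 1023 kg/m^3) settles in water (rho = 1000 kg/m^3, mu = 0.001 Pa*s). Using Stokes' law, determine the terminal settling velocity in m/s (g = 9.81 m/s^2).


Density difference: rho_p - rho_f = 1023 - 1000 = 23 kg/m^3
d^2 = (6.8e-05)^2 = 4.624e-09 m^2
Numerator = (rho_p - rho_f) * g * d^2 = 23 * 9.81 * 4.624e-09 = 1.0433131e-06
Denominator = 18 * mu = 18 * 0.001 = 0.018
v_s = 1.0433131e-06 / 0.018 = 5.79618e-05 m/s
Check: Re = rho_f * v_s * d / mu = 1000 * 5.79618e-05 * 6.8e-05 / 0.001 = 0.00394 < 1, so Stokes' law applies.

5.79618e-05 m/s


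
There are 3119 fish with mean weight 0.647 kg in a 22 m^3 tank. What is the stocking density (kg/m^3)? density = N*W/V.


Total biomass = 3119 fish * 0.647 kg = 2017.993 kg
Density = total biomass / volume = 2017.993 / 22 = 91.727 kg/m^3

91.727 kg/m^3


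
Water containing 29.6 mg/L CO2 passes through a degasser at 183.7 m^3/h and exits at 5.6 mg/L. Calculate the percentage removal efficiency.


CO2_out / CO2_in = 5.6 / 29.6 = 0.18918919
Fraction remaining = 0.18918919
efficiency = (1 - 0.18918919) * 100 = 81.0811 %

81.0811 %


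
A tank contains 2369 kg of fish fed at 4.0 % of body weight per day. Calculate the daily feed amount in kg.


Feeding rate fraction = 4.0% / 100 = 0.04
Daily feed = 2369 kg * 0.04 = 94.76 kg/day

94.76 kg/day


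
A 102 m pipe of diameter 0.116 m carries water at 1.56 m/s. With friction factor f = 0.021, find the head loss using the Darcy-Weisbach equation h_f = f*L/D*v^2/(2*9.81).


v^2 = 1.56^2 = 2.4336 m^2/s^2
L/D = 102/0.116 = 879.31034
h_f = f*(L/D)*v^2/(2g) = 0.021 * 879.31034 * 2.4336 / 19.62 = 2.2904 m

2.2904 m


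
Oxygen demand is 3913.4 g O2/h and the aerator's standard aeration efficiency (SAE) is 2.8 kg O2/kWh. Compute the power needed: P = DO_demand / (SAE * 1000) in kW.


SAE in g O2/kWh = 2.8 * 1000 = 2800 g/kWh
P = DO_demand / SAE_g = 3913.4 / 2800 = 1.39764 kW

1.39764 kW


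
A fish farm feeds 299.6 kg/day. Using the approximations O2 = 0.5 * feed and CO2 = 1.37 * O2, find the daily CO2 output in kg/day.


O2 = 299.6 * 0.5 = 149.8
CO2 = 149.8 * 1.37 = 205.226

205.226 kg/day


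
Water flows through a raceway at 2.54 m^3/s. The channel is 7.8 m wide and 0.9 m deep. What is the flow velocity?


Cross-sectional area = W * d = 7.8 * 0.9 = 7.02 m^2
Velocity = Q / A = 2.54 / 7.02 = 0.361823 m/s

0.361823 m/s


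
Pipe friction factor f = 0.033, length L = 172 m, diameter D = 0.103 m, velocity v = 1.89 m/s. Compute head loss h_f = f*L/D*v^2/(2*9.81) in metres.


v^2 = 1.89^2 = 3.5721 m^2/s^2
L/D = 172/0.103 = 1669.9029
h_f = f*(L/D)*v^2/(2g) = 0.033 * 1669.9029 * 3.5721 / 19.62 = 10.033 m

10.033 m


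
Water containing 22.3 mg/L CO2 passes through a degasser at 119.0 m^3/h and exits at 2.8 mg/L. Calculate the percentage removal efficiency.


CO2_out / CO2_in = 2.8 / 22.3 = 0.12556054
Fraction remaining = 0.12556054
efficiency = (1 - 0.12556054) * 100 = 87.4439 %

87.4439 %


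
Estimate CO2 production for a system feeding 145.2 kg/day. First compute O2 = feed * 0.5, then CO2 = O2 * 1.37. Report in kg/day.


O2 = 145.2 * 0.5 = 72.6
CO2 = 72.6 * 1.37 = 99.462

99.462 kg/day


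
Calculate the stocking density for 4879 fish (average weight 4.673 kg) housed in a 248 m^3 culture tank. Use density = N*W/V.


Total biomass = 4879 fish * 4.673 kg = 22799.567 kg
Density = total biomass / volume = 22799.567 / 248 = 91.9337 kg/m^3

91.9337 kg/m^3


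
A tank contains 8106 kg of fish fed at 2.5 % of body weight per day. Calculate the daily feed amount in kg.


Feeding rate fraction = 2.5% / 100 = 0.025
Daily feed = 8106 kg * 0.025 = 202.65 kg/day

202.65 kg/day


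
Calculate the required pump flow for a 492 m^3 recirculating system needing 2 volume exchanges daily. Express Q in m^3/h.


Daily recirculation volume = 492 m^3 * 2 = 984 m^3/day
Flow rate Q = daily volume / 24 h = 984 / 24 = 41 m^3/h

41 m^3/h


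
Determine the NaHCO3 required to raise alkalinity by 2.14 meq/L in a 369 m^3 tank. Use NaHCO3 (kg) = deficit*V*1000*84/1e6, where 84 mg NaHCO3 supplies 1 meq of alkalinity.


Tank volume in L = 369 m^3 * 1000 = 369000 L
Total meq required = 2.14 meq/L * 369000 L = 789660 meq
NaHCO3 mass = 789660 meq * 84 mg/meq / 1e6 = 66.3314 kg

66.3314 kg


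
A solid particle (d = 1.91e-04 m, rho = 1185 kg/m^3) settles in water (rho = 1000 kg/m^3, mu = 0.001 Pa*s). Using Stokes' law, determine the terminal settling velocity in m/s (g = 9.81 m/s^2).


Density difference: rho_p - rho_f = 1185 - 1000 = 185 kg/m^3
d^2 = (1.91e-04)^2 = 3.6481e-08 m^2
Numerator = (rho_p - rho_f) * g * d^2 = 185 * 9.81 * 3.6481e-08 = 6.6207543e-05
Denominator = 18 * mu = 18 * 0.001 = 0.018
v_s = 6.6207543e-05 / 0.018 = 0.0036782 m/s
Check: Re = rho_f * v_s * d / mu = 1000 * 0.0036782 * 1.91e-04 / 0.001 = 0.703 < 1, so Stokes' law applies.

0.0036782 m/s


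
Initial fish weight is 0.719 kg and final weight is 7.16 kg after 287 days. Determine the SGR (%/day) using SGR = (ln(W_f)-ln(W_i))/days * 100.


ln(W_f) = ln(7.16) = 1.96851
ln(W_i) = ln(0.719) = -0.32989392
ln(W_f) - ln(W_i) = 1.96851 - -0.32989392 = 2.2984039
SGR = 2.2984039 / 287 * 100 = 0.800838 %/day

0.800838 %/day


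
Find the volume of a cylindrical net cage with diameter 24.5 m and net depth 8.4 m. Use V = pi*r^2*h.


r = d/2 = 24.5/2 = 12.25 m
Base area = pi*r^2 = pi*12.25^2 = 471.43525 m^2
Volume = 471.43525 * 8.4 = 3960.06 m^3

3960.06 m^3


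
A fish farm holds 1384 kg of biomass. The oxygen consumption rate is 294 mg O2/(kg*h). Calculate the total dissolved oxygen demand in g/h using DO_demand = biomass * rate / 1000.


Total O2 consumption (mg/h) = 1384 kg * 294 mg/(kg*h) = 406896 mg/h
Convert to g/h: 406896 / 1000 = 406.896 g/h

406.896 g/h


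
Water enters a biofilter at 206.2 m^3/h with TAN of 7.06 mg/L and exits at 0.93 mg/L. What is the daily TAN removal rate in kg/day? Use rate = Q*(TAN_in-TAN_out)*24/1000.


Concentration drop: TAN_in - TAN_out = 7.06 - 0.93 = 6.13 mg/L
Hourly TAN removed = Q * dTAN = 206.2 m^3/h * 6.13 mg/L = 1264.006 g/h  (m^3/h * mg/L = g/h)
Daily TAN removed = 1264.006 * 24 = 30336.144 g/day
Convert to kg/day: 30336.144 / 1000 = 30.336144 kg/day

30.336144 kg/day


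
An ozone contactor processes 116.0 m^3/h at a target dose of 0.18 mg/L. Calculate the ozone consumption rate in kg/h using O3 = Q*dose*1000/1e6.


O3 demand (mg/h) = Q * dose * 1000 = 116.0 * 0.18 * 1000 = 20880 mg/h
Convert mg to kg: 20880 / 1e6 = 0.02088 kg/h

0.02088 kg/h


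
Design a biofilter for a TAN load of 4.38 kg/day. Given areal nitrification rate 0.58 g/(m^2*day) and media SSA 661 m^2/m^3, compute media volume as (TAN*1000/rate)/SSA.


A = 4.38*1000 / 0.58 = 7551.7241 m^2
V = 7551.7241 / 661 = 11.4247

11.4247 m^3


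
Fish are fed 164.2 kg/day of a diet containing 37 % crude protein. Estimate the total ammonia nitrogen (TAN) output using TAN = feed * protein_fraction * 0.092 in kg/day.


Protein in feed = 164.2 * 37/100 = 60.754 kg/day
TAN = protein * 0.092 = 60.754 * 0.092 = 5.589368 kg/day

5.589368 kg/day


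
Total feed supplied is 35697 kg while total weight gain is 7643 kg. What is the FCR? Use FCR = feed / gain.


FCR = feed consumed / weight gained
FCR = 35697 kg / 7643 kg = 4.67055

4.67055


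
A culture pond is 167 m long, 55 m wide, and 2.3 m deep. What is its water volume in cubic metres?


Base area = L * W = 167 * 55 = 9185 m^2
Volume = area * depth = 9185 * 2.3 = 21125.5 m^3

21125.5 m^3


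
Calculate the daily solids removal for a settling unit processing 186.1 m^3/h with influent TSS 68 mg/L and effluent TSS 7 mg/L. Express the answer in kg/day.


Concentration drop: TSS_in - TSS_out = 68 - 7 = 61 mg/L
Hourly solids removed = Q * dTSS = 186.1 m^3/h * 61 mg/L = 11352.1 g/h  (m^3/h * mg/L = g/h)
Daily solids removed = 11352.1 * 24 = 272450.4 g/day
Convert g to kg: 272450.4 / 1000 = 272.4504 kg/day

272.4504 kg/day


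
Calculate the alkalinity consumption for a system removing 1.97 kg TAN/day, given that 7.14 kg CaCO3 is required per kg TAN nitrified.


Alkalinity factor: 7.14 kg CaCO3 consumed per kg TAN nitrified
alk = 1.97 kg TAN * 7.14 = 14.0658 kg CaCO3/day

14.0658 kg CaCO3/day


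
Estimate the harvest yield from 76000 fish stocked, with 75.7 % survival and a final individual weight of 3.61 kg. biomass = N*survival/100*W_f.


Survivors = 76000 * 75.7/100 = 57532 fish
Harvest biomass = survivors * W_f = 57532 * 3.61 = 207690.52 kg

207690.52 kg


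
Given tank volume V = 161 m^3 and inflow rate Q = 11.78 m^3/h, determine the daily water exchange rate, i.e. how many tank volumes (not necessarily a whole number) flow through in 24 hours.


Daily flow volume = 11.78 m^3/h * 24 h = 282.72 m^3/day
Exchanges = daily flow / tank volume = 282.72 / 161 = 1.75602 exchanges/day

1.75602 exchanges/day


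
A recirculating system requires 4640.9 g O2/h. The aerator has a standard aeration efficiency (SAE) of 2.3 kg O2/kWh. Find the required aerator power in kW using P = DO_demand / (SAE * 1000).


SAE in g O2/kWh = 2.3 * 1000 = 2300 g/kWh
P = DO_demand / SAE_g = 4640.9 / 2300 = 2.01778 kW

2.01778 kW


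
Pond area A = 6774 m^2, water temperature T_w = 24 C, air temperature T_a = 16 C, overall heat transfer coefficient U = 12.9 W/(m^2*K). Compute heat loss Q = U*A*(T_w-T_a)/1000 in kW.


Temperature difference dT = 24 - 16 = 8 K
Heat loss (W) = U * A * dT = 12.9 * 6774 * 8 = 699076.8 W
Convert to kW: 699076.8 / 1000 = 699.0768 kW

699.0768 kW


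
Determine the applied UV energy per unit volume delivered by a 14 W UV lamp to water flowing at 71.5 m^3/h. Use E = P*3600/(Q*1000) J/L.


Energy delivered per hour = 14 W * 3600 s = 50400 J/h
Volume treated per hour = 71.5 m^3/h * 1000 = 71500 L/h
dose = 50400 / 71500 = 0.704895 J/L

0.704895 J/L


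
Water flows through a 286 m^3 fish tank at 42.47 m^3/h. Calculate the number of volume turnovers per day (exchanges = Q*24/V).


Daily flow volume = 42.47 m^3/h * 24 h = 1019.28 m^3/day
Exchanges = daily flow / tank volume = 1019.28 / 286 = 3.56392 exchanges/day

3.56392 exchanges/day


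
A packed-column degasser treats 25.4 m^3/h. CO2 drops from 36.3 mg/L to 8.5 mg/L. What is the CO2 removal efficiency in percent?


CO2_out / CO2_in = 8.5 / 36.3 = 0.23415978
Fraction remaining = 0.23415978
efficiency = (1 - 0.23415978) * 100 = 76.584 %

76.584 %


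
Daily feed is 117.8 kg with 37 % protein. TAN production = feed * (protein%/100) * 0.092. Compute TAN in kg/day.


Protein in feed = 117.8 * 37/100 = 43.586 kg/day
TAN = protein * 0.092 = 43.586 * 0.092 = 4.009912 kg/day

4.009912 kg/day


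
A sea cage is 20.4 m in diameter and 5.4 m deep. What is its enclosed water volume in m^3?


r = d/2 = 20.4/2 = 10.2 m
Base area = pi*r^2 = pi*10.2^2 = 326.8513 m^2
Volume = 326.8513 * 5.4 = 1765 m^3

1765 m^3


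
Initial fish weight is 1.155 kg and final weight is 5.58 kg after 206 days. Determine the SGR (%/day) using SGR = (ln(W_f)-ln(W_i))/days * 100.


ln(W_f) = ln(5.58) = 1.7191888
ln(W_i) = ln(1.155) = 0.14410034
ln(W_f) - ln(W_i) = 1.7191888 - 0.14410034 = 1.5750885
SGR = 1.5750885 / 206 * 100 = 0.764606 %/day

0.764606 %/day


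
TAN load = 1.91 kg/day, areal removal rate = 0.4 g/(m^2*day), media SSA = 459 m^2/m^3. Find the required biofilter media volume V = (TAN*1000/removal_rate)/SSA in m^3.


A = 1.91*1000 / 0.4 = 4775 m^2
V = 4775 / 459 = 10.4031

10.4031 m^3


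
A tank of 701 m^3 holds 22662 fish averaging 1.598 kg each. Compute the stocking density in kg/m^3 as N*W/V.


Total biomass = 22662 fish * 1.598 kg = 36213.876 kg
Density = total biomass / volume = 36213.876 / 701 = 51.6603 kg/m^3

51.6603 kg/m^3


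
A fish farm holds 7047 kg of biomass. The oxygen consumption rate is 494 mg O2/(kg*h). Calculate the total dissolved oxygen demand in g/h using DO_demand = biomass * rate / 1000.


Total O2 consumption (mg/h) = 7047 kg * 494 mg/(kg*h) = 3481218 mg/h
Convert to g/h: 3481218 / 1000 = 3481.218 g/h

3481.218 g/h


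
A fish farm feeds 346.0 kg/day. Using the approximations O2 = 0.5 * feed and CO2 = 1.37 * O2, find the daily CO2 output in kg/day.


O2 = 346.0 * 0.5 = 173
CO2 = 173 * 1.37 = 237.01

237.01 kg/day


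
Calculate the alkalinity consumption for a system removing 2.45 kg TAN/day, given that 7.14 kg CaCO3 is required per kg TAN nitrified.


Alkalinity factor: 7.14 kg CaCO3 consumed per kg TAN nitrified
alk = 2.45 kg TAN * 7.14 = 17.493 kg CaCO3/day

17.493 kg CaCO3/day


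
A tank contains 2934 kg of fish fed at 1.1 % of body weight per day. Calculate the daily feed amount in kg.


Feeding rate fraction = 1.1% / 100 = 0.011
Daily feed = 2934 kg * 0.011 = 32.274 kg/day

32.274 kg/day


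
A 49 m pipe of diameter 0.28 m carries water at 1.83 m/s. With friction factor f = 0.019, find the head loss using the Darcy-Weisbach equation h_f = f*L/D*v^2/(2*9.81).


v^2 = 1.83^2 = 3.3489 m^2/s^2
L/D = 49/0.28 = 175
h_f = f*(L/D)*v^2/(2g) = 0.019 * 175 * 3.3489 / 19.62 = 0.567538 m

0.567538 m


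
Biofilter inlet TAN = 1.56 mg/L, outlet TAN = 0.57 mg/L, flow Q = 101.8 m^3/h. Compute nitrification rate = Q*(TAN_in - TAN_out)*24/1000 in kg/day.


Concentration drop: TAN_in - TAN_out = 1.56 - 0.57 = 0.99 mg/L
Hourly TAN removed = Q * dTAN = 101.8 m^3/h * 0.99 mg/L = 100.782 g/h  (m^3/h * mg/L = g/h)
Daily TAN removed = 100.782 * 24 = 2418.768 g/day
Convert to kg/day: 2418.768 / 1000 = 2.418768 kg/day

2.418768 kg/day


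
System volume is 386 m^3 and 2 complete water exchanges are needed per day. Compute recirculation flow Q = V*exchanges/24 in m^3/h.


Daily recirculation volume = 386 m^3 * 2 = 772 m^3/day
Flow rate Q = daily volume / 24 h = 772 / 24 = 32.1667 m^3/h

32.1667 m^3/h


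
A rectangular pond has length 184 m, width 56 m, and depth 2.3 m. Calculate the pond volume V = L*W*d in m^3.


Base area = L * W = 184 * 56 = 10304 m^2
Volume = area * depth = 10304 * 2.3 = 23699.2 m^3

23699.2 m^3


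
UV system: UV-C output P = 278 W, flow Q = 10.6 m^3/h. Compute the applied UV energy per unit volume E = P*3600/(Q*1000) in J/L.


Energy delivered per hour = 278 W * 3600 s = 1000800 J/h
Volume treated per hour = 10.6 m^3/h * 1000 = 10600 L/h
dose = 1000800 / 10600 = 94.4151 J/L

94.4151 J/L


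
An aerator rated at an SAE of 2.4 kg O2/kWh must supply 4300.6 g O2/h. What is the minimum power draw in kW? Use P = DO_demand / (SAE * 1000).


SAE in g O2/kWh = 2.4 * 1000 = 2400 g/kWh
P = DO_demand / SAE_g = 4300.6 / 2400 = 1.79192 kW

1.79192 kW


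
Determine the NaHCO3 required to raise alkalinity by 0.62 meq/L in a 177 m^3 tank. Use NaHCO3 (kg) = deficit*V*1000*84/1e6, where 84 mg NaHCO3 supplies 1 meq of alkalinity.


Tank volume in L = 177 m^3 * 1000 = 177000 L
Total meq required = 0.62 meq/L * 177000 L = 109740 meq
NaHCO3 mass = 109740 meq * 84 mg/meq / 1e6 = 9.21816 kg

9.21816 kg


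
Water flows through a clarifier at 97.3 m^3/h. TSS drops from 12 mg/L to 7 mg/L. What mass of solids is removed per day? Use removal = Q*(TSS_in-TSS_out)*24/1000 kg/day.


Concentration drop: TSS_in - TSS_out = 12 - 7 = 5 mg/L
Hourly solids removed = Q * dTSS = 97.3 m^3/h * 5 mg/L = 486.5 g/h  (m^3/h * mg/L = g/h)
Daily solids removed = 486.5 * 24 = 11676 g/day
Convert g to kg: 11676 / 1000 = 11.676 kg/day

11.676 kg/day


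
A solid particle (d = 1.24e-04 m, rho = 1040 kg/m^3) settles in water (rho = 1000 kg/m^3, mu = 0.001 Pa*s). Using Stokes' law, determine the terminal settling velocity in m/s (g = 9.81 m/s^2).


Density difference: rho_p - rho_f = 1040 - 1000 = 40 kg/m^3
d^2 = (1.24e-04)^2 = 1.5376e-08 m^2
Numerator = (rho_p - rho_f) * g * d^2 = 40 * 9.81 * 1.5376e-08 = 6.0335424e-06
Denominator = 18 * mu = 18 * 0.001 = 0.018
v_s = 6.0335424e-06 / 0.018 = 3.35197e-04 m/s
Check: Re = rho_f * v_s * d / mu = 1000 * 3.35197e-04 * 1.24e-04 / 0.001 = 0.0416 < 1, so Stokes' law applies.

3.35197e-04 m/s


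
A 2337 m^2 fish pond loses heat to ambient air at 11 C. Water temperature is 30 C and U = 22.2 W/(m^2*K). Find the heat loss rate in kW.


Temperature difference dT = 30 - 11 = 19 K
Heat loss (W) = U * A * dT = 22.2 * 2337 * 19 = 985746.6 W
Convert to kW: 985746.6 / 1000 = 985.7466 kW

985.7466 kW


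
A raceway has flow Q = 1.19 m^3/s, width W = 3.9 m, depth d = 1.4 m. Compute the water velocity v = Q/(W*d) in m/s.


Cross-sectional area = W * d = 3.9 * 1.4 = 5.46 m^2
Velocity = Q / A = 1.19 / 5.46 = 0.217949 m/s

0.217949 m/s


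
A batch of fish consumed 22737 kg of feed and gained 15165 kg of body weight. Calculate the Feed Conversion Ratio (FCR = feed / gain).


FCR = feed consumed / weight gained
FCR = 22737 kg / 15165 kg = 1.49931

1.49931


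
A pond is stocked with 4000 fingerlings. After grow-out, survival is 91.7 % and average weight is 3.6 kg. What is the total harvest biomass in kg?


Survivors = 4000 * 91.7/100 = 3668 fish
Harvest biomass = survivors * W_f = 3668 * 3.6 = 13204.8 kg

13204.8 kg


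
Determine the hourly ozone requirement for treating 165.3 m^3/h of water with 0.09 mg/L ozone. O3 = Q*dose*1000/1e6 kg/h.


O3 demand (mg/h) = Q * dose * 1000 = 165.3 * 0.09 * 1000 = 14877 mg/h
Convert mg to kg: 14877 / 1e6 = 0.014877 kg/h

0.014877 kg/h


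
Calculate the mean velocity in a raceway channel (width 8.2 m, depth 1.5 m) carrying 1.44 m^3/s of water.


Cross-sectional area = W * d = 8.2 * 1.5 = 12.3 m^2
Velocity = Q / A = 1.44 / 12.3 = 0.117073 m/s

0.117073 m/s


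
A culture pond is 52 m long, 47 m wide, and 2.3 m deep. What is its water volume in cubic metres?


Base area = L * W = 52 * 47 = 2444 m^2
Volume = area * depth = 2444 * 2.3 = 5621.2 m^3

5621.2 m^3


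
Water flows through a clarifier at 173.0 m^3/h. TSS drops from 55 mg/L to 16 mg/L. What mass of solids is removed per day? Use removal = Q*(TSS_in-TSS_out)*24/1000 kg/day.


Concentration drop: TSS_in - TSS_out = 55 - 16 = 39 mg/L
Hourly solids removed = Q * dTSS = 173.0 m^3/h * 39 mg/L = 6747 g/h  (m^3/h * mg/L = g/h)
Daily solids removed = 6747 * 24 = 161928 g/day
Convert g to kg: 161928 / 1000 = 161.928 kg/day

161.928 kg/day


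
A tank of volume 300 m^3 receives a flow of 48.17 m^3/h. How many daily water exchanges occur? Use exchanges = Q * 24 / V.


Daily flow volume = 48.17 m^3/h * 24 h = 1156.08 m^3/day
Exchanges = daily flow / tank volume = 1156.08 / 300 = 3.8536 exchanges/day

3.8536 exchanges/day


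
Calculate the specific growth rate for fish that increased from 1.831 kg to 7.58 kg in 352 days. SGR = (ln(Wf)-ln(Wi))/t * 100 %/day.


ln(W_f) = ln(7.58) = 2.0255132
ln(W_i) = ln(1.831) = 0.60486227
ln(W_f) - ln(W_i) = 2.0255132 - 0.60486227 = 1.4206509
SGR = 1.4206509 / 352 * 100 = 0.403594 %/day

0.403594 %/day


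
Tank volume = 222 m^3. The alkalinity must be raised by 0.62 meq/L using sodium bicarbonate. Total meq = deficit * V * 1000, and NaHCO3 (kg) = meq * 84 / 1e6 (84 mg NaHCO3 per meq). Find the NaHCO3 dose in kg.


Tank volume in L = 222 m^3 * 1000 = 222000 L
Total meq required = 0.62 meq/L * 222000 L = 137640 meq
NaHCO3 mass = 137640 meq * 84 mg/meq / 1e6 = 11.5618 kg

11.5618 kg


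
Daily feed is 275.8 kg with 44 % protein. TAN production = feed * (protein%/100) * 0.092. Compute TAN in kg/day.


Protein in feed = 275.8 * 44/100 = 121.352 kg/day
TAN = protein * 0.092 = 121.352 * 0.092 = 11.164384 kg/day

11.164384 kg/day


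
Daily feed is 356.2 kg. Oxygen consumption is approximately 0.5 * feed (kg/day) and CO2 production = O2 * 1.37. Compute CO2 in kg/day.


O2 = 356.2 * 0.5 = 178.1
CO2 = 178.1 * 1.37 = 243.997

243.997 kg/day


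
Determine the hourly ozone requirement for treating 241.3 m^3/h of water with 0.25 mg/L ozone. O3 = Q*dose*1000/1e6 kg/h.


O3 demand (mg/h) = Q * dose * 1000 = 241.3 * 0.25 * 1000 = 60325 mg/h
Convert mg to kg: 60325 / 1e6 = 0.060325 kg/h

0.060325 kg/h


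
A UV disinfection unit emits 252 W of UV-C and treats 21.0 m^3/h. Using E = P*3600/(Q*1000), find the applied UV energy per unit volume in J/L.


Energy delivered per hour = 252 W * 3600 s = 907200 J/h
Volume treated per hour = 21.0 m^3/h * 1000 = 21000 L/h
dose = 907200 / 21000 = 43.2 J/L

43.2 J/L


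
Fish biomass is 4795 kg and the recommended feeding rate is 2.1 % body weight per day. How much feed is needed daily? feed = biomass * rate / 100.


Feeding rate fraction = 2.1% / 100 = 0.021
Daily feed = 4795 kg * 0.021 = 100.695 kg/day

100.695 kg/day


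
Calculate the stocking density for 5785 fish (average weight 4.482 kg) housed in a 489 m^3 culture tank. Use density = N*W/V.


Total biomass = 5785 fish * 4.482 kg = 25928.37 kg
Density = total biomass / volume = 25928.37 / 489 = 53.0233 kg/m^3

53.0233 kg/m^3


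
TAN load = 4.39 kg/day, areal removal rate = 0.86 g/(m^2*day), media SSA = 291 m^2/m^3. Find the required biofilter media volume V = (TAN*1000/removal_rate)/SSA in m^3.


A = 4.39*1000 / 0.86 = 5104.6512 m^2
V = 5104.6512 / 291 = 17.5418

17.5418 m^3


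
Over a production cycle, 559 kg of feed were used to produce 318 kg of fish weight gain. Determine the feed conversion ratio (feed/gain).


FCR = feed consumed / weight gained
FCR = 559 kg / 318 kg = 1.75786

1.75786


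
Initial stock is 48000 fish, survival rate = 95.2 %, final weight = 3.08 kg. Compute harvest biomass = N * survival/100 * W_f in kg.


Survivors = 48000 * 95.2/100 = 45696 fish
Harvest biomass = survivors * W_f = 45696 * 3.08 = 140743.68 kg

140743.68 kg


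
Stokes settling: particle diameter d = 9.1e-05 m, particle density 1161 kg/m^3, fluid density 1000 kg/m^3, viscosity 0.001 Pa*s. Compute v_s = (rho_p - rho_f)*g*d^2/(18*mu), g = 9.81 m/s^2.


Density difference: rho_p - rho_f = 1161 - 1000 = 161 kg/m^3
d^2 = (9.1e-05)^2 = 8.281e-09 m^2
Numerator = (rho_p - rho_f) * g * d^2 = 161 * 9.81 * 8.281e-09 = 1.3079094e-05
Denominator = 18 * mu = 18 * 0.001 = 0.018
v_s = 1.3079094e-05 / 0.018 = 7.26616e-04 m/s
Check: Re = rho_f * v_s * d / mu = 1000 * 7.26616e-04 * 9.1e-05 / 0.001 = 0.0661 < 1, so Stokes' law applies.

7.26616e-04 m/s


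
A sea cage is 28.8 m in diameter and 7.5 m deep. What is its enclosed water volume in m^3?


r = d/2 = 28.8/2 = 14.4 m
Base area = pi*r^2 = pi*14.4^2 = 651.44065 m^2
Volume = 651.44065 * 7.5 = 4885.8 m^3

4885.8 m^3


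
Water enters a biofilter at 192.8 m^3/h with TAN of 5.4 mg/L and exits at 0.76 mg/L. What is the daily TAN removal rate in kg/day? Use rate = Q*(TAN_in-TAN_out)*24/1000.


Concentration drop: TAN_in - TAN_out = 5.4 - 0.76 = 4.64 mg/L
Hourly TAN removed = Q * dTAN = 192.8 m^3/h * 4.64 mg/L = 894.592 g/h  (m^3/h * mg/L = g/h)
Daily TAN removed = 894.592 * 24 = 21470.208 g/day
Convert to kg/day: 21470.208 / 1000 = 21.470208 kg/day

21.470208 kg/day


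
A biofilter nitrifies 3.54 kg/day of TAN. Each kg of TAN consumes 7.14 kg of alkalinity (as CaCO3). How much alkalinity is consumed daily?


Alkalinity factor: 7.14 kg CaCO3 consumed per kg TAN nitrified
alk = 3.54 kg TAN * 7.14 = 25.2756 kg CaCO3/day

25.2756 kg CaCO3/day


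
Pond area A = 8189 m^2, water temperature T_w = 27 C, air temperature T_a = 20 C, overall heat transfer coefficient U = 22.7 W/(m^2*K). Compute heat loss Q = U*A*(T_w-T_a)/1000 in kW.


Temperature difference dT = 27 - 20 = 7 K
Heat loss (W) = U * A * dT = 22.7 * 8189 * 7 = 1301232.1 W
Convert to kW: 1301232.1 / 1000 = 1301.2321 kW

1301.2321 kW


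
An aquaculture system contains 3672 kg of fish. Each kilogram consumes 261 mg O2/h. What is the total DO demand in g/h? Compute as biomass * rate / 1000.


Total O2 consumption (mg/h) = 3672 kg * 261 mg/(kg*h) = 958392 mg/h
Convert to g/h: 958392 / 1000 = 958.392 g/h

958.392 g/h


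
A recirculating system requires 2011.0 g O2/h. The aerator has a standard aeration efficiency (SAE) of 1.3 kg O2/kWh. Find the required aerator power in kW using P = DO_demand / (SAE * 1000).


SAE in g O2/kWh = 1.3 * 1000 = 1300 g/kWh
P = DO_demand / SAE_g = 2011.0 / 1300 = 1.54692 kW

1.54692 kW


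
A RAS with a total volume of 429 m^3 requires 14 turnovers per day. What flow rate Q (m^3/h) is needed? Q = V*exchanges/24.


Daily recirculation volume = 429 m^3 * 14 = 6006 m^3/day
Flow rate Q = daily volume / 24 h = 6006 / 24 = 250.25 m^3/h

250.25 m^3/h


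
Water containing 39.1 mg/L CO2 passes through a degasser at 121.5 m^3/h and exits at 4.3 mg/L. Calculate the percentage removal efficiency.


CO2_out / CO2_in = 4.3 / 39.1 = 0.10997442
Fraction remaining = 0.10997442
efficiency = (1 - 0.10997442) * 100 = 89.0026 %

89.0026 %


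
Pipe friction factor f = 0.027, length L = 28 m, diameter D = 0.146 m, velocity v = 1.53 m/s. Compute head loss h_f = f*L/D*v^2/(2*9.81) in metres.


v^2 = 1.53^2 = 2.3409 m^2/s^2
L/D = 28/0.146 = 191.78082
h_f = f*(L/D)*v^2/(2g) = 0.027 * 191.78082 * 2.3409 / 19.62 = 0.617807 m

0.617807 m


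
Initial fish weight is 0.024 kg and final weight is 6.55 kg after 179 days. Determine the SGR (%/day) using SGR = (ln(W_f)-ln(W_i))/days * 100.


ln(W_f) = ln(6.55) = 1.879465
ln(W_i) = ln(0.024) = -3.7297014
ln(W_f) - ln(W_i) = 1.879465 - -3.7297014 = 5.6091664
SGR = 5.6091664 / 179 * 100 = 3.13361 %/day

3.13361 %/day
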